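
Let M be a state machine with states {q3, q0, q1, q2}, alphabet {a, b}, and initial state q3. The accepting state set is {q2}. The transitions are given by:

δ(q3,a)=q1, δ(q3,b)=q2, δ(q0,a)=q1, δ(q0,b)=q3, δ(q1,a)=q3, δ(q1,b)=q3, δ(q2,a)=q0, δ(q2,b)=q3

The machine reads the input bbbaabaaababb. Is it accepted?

Yes

start at q3
read 'b': q3 → q2
read 'b': q2 → q3
read 'b': q3 → q2
read 'a': q2 → q0
read 'a': q0 → q1
read 'b': q1 → q3
read 'a': q3 → q1
read 'a': q1 → q3
read 'a': q3 → q1
read 'b': q1 → q3
read 'a': q3 → q1
read 'b': q1 → q3
read 'b': q3 → q2
End state q2 is accepting.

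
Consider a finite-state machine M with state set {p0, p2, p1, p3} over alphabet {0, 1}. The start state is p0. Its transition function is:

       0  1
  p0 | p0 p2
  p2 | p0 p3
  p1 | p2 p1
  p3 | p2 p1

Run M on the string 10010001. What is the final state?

p2

Trace: p0 -1-> p2 -0-> p0 -0-> p0 -1-> p2 -0-> p0 -0-> p0 -0-> p0 -1-> p2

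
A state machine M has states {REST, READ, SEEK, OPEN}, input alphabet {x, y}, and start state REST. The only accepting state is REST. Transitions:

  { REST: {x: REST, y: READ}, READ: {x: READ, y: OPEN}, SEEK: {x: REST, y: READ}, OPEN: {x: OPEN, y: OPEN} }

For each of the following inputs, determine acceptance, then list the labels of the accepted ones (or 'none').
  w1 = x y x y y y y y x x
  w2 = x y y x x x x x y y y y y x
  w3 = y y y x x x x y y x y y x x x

w1:
  start at REST
  read 'x': REST → REST
  read 'y': REST → READ
  read 'x': READ → READ
  read 'y': READ → OPEN
  read 'y': OPEN → OPEN
  read 'y': OPEN → OPEN
  read 'y': OPEN → OPEN
  read 'y': OPEN → OPEN
  read 'x': OPEN → OPEN
  read 'x': OPEN → OPEN
  end OPEN, rejected
w2:
  start at REST
  read 'x': REST → REST
  read 'y': REST → READ
  read 'y': READ → OPEN
  read 'x': OPEN → OPEN
  read 'x': OPEN → OPEN
  read 'x': OPEN → OPEN
  read 'x': OPEN → OPEN
  read 'x': OPEN → OPEN
  read 'y': OPEN → OPEN
  read 'y': OPEN → OPEN
  read 'y': OPEN → OPEN
  read 'y': OPEN → OPEN
  read 'y': OPEN → OPEN
  read 'x': OPEN → OPEN
  end OPEN, rejected
w3:
  start at REST
  read 'y': REST → READ
  read 'y': READ → OPEN
  read 'y': OPEN → OPEN
  read 'x': OPEN → OPEN
  read 'x': OPEN → OPEN
  read 'x': OPEN → OPEN
  read 'x': OPEN → OPEN
  read 'y': OPEN → OPEN
  read 'y': OPEN → OPEN
  read 'x': OPEN → OPEN
  read 'y': OPEN → OPEN
  read 'y': OPEN → OPEN
  read 'x': OPEN → OPEN
  read 'x': OPEN → OPEN
  read 'x': OPEN → OPEN
  end OPEN, rejected

none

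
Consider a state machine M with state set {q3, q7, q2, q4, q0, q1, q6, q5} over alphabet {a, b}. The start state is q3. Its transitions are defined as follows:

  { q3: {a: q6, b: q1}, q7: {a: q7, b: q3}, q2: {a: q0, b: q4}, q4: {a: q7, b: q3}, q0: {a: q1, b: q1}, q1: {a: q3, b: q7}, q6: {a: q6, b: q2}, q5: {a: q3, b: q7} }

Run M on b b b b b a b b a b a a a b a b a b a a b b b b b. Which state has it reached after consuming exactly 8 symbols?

q1

Trace: q3 -b-> q1 -b-> q7 -b-> q3 -b-> q1 -b-> q7 -a-> q7 -b-> q3 -b-> q1
After 8 symbols: q1.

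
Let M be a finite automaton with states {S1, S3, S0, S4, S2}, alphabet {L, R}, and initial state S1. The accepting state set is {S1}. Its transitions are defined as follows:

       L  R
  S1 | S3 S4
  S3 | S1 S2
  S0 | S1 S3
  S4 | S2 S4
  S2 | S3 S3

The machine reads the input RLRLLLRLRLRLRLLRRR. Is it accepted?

No

start at S1
read 'R': S1 → S4
read 'L': S4 → S2
read 'R': S2 → S3
read 'L': S3 → S1
read 'L': S1 → S3
read 'L': S3 → S1
read 'R': S1 → S4
read 'L': S4 → S2
read 'R': S2 → S3
read 'L': S3 → S1
read 'R': S1 → S4
read 'L': S4 → S2
read 'R': S2 → S3
read 'L': S3 → S1
read 'L': S1 → S3
read 'R': S3 → S2
read 'R': S2 → S3
read 'R': S3 → S2
End state S2 is not accepting.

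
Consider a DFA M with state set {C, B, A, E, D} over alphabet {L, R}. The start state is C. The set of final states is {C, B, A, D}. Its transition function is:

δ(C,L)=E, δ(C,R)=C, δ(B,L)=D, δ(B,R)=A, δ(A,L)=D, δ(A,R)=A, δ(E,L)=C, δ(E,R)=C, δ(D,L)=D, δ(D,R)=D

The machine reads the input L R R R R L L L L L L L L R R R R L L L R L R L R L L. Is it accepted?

start at C
read 'L': C → E
read 'R': E → C
read 'R': C → C
read 'R': C → C
read 'R': C → C
read 'L': C → E
read 'L': E → C
read 'L': C → E
read 'L': E → C
read 'L': C → E
read 'L': E → C
read 'L': C → E
read 'L': E → C
read 'R': C → C
read 'R': C → C
read 'R': C → C
read 'R': C → C
read 'L': C → E
read 'L': E → C
read 'L': C → E
read 'R': E → C
read 'L': C → E
read 'R': E → C
read 'L': C → E
read 'R': E → C
read 'L': C → E
read 'L': E → C
End state C is accepting.

Yes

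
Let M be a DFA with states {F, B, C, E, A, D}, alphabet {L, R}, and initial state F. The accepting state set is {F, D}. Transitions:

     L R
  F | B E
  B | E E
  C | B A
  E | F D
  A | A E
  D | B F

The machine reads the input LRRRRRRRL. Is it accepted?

Yes

start at F
read 'L': F → B
read 'R': B → E
read 'R': E → D
read 'R': D → F
read 'R': F → E
read 'R': E → D
read 'R': D → F
read 'R': F → E
read 'L': E → F
End state F is accepting.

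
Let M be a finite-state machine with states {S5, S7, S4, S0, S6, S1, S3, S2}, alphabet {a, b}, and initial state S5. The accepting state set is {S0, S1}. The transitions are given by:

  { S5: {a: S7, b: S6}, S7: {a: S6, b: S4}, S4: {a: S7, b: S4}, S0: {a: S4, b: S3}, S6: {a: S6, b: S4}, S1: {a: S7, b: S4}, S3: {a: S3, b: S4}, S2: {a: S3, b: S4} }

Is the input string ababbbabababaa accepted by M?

Trace: S5 -a-> S7 -b-> S4 -a-> S7 -b-> S4 -b-> S4 -b-> S4 -a-> S7 -b-> S4 -a-> S7 -b-> S4 -a-> S7 -b-> S4 -a-> S7 -a-> S6
End state S6 is not accepting.

No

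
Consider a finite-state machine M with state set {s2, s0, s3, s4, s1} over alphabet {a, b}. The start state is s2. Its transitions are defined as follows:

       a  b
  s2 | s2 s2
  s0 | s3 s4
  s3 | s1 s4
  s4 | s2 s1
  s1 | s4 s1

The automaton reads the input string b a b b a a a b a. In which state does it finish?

s2

start at s2
read 'b': s2 → s2
read 'a': s2 → s2
read 'b': s2 → s2
read 'b': s2 → s2
read 'a': s2 → s2
read 'a': s2 → s2
read 'a': s2 → s2
read 'b': s2 → s2
read 'a': s2 → s2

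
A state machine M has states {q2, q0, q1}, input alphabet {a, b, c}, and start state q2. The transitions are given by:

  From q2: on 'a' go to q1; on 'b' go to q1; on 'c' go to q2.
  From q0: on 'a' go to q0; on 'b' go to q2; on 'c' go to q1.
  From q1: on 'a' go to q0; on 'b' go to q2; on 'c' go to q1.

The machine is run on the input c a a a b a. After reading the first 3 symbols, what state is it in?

start at q2
read 'c': q2 → q2
read 'a': q2 → q1
read 'a': q1 → q0
After 3 symbols: q0.

q0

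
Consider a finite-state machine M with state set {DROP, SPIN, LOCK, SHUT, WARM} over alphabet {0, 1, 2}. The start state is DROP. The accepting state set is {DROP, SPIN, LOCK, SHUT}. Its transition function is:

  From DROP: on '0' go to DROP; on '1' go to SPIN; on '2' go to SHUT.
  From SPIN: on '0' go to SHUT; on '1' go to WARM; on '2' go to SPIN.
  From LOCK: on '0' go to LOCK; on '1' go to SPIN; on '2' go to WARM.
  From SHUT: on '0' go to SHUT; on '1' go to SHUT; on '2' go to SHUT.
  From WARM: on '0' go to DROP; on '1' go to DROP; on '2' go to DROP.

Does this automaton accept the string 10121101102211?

DROP → SPIN → SHUT → SHUT → SHUT → SHUT → SHUT → SHUT → SHUT → SHUT → SHUT → SHUT → SHUT → SHUT → SHUT
End state SHUT is accepting.

Yes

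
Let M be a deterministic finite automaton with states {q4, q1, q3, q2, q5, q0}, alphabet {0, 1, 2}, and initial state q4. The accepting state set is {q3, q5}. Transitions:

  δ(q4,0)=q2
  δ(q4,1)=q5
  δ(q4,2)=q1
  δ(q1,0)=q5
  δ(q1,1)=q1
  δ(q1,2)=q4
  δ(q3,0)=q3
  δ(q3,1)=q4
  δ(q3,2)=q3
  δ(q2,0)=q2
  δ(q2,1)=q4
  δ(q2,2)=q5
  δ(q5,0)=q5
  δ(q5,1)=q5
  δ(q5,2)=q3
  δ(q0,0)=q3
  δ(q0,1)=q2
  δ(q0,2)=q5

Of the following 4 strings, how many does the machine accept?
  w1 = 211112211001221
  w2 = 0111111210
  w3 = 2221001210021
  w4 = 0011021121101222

w1: q4 → q1 → q1 → q1 → q1 → q1 → q4 → q1 → q1 → q1 → q5 → q5 → q5 → q3 → q3 → q4  → end q4, rejected
w2: q4 → q2 → q4 → q5 → q5 → q5 → q5 → q5 → q3 → q4 → q2  → end q2, rejected
w3: q4 → q1 → q4 → q1 → q1 → q5 → q5 → q5 → q3 → q4 → q2 → q2 → q5 → q5  → end q5, accepted
w4: q4 → q2 → q2 → q4 → q5 → q5 → q3 → q4 → q5 → q3 → q4 → q5 → q5 → q5 → q3 → q3 → q3  → end q3, accepted

2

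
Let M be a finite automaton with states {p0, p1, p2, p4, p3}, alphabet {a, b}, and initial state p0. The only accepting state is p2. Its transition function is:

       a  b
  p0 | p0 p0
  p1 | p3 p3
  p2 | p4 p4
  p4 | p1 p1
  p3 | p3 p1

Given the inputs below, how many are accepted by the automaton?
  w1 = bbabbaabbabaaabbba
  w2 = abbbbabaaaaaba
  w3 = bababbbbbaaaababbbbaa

w1:
  start at p0
  read 'b': p0 → p0
  read 'b': p0 → p0
  read 'a': p0 → p0
  read 'b': p0 → p0
  read 'b': p0 → p0
  read 'a': p0 → p0
  read 'a': p0 → p0
  read 'b': p0 → p0
  read 'b': p0 → p0
  read 'a': p0 → p0
  read 'b': p0 → p0
  read 'a': p0 → p0
  read 'a': p0 → p0
  read 'a': p0 → p0
  read 'b': p0 → p0
  read 'b': p0 → p0
  read 'b': p0 → p0
  read 'a': p0 → p0
  end p0, rejected
w2:
  start at p0
  read 'a': p0 → p0
  read 'b': p0 → p0
  read 'b': p0 → p0
  read 'b': p0 → p0
  read 'b': p0 → p0
  read 'a': p0 → p0
  read 'b': p0 → p0
  read 'a': p0 → p0
  read 'a': p0 → p0
  read 'a': p0 → p0
  read 'a': p0 → p0
  read 'a': p0 → p0
  read 'b': p0 → p0
  read 'a': p0 → p0
  end p0, rejected
w3:
  start at p0
  read 'b': p0 → p0
  read 'a': p0 → p0
  read 'b': p0 → p0
  read 'a': p0 → p0
  read 'b': p0 → p0
  read 'b': p0 → p0
  read 'b': p0 → p0
  read 'b': p0 → p0
  read 'b': p0 → p0
  read 'a': p0 → p0
  read 'a': p0 → p0
  read 'a': p0 → p0
  read 'a': p0 → p0
  read 'b': p0 → p0
  read 'a': p0 → p0
  read 'b': p0 → p0
  read 'b': p0 → p0
  read 'b': p0 → p0
  read 'b': p0 → p0
  read 'a': p0 → p0
  read 'a': p0 → p0
  end p0, rejected

0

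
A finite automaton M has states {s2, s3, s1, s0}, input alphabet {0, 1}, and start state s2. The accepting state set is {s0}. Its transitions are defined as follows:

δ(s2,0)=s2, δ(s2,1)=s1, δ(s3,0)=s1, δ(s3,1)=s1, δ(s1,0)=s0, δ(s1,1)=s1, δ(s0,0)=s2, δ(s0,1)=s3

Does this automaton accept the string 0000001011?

start at s2
read '0': s2 → s2
read '0': s2 → s2
read '0': s2 → s2
read '0': s2 → s2
read '0': s2 → s2
read '0': s2 → s2
read '1': s2 → s1
read '0': s1 → s0
read '1': s0 → s3
read '1': s3 → s1
End state s1 is not accepting.

No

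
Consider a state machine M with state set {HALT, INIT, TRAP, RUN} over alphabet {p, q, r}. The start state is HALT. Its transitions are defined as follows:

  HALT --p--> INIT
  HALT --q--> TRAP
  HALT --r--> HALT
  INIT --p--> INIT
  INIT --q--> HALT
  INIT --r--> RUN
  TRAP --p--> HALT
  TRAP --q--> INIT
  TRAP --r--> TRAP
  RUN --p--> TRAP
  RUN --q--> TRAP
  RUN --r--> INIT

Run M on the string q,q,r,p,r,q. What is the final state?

INIT

Trace: HALT -q-> TRAP -q-> INIT -r-> RUN -p-> TRAP -r-> TRAP -q-> INIT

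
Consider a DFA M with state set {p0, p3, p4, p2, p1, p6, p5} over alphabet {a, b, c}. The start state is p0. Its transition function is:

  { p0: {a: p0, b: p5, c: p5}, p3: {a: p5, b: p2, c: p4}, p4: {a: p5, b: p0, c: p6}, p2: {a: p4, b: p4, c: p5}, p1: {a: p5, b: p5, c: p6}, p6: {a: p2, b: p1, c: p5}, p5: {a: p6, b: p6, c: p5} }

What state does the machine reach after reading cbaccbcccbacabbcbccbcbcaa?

p2

Trace: p0 -c-> p5 -b-> p6 -a-> p2 -c-> p5 -c-> p5 -b-> p6 -c-> p5 -c-> p5 -c-> p5 -b-> p6 -a-> p2 -c-> p5 -a-> p6 -b-> p1 -b-> p5 -c-> p5 -b-> p6 -c-> p5 -c-> p5 -b-> p6 -c-> p5 -b-> p6 -c-> p5 -a-> p6 -a-> p2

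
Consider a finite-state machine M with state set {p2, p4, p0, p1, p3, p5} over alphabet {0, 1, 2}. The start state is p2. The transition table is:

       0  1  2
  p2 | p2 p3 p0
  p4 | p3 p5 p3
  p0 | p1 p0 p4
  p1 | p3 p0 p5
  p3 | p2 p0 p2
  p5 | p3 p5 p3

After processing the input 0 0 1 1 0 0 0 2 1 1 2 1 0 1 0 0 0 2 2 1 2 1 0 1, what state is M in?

p0

p2 → p2 → p2 → p3 → p0 → p1 → p3 → p2 → p0 → p0 → p0 → p4 → p5 → p3 → p0 → p1 → p3 → p2 → p0 → p4 → p5 → p3 → p0 → p1 → p0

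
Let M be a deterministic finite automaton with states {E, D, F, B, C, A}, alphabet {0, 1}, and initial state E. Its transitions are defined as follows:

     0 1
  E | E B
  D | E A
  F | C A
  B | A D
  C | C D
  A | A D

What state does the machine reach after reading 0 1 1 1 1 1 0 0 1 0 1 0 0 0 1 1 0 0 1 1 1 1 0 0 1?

D

E → E → B → D → A → D → A → A → A → D → E → B → A → A → A → D → A → A → A → D → A → D → A → A → A → D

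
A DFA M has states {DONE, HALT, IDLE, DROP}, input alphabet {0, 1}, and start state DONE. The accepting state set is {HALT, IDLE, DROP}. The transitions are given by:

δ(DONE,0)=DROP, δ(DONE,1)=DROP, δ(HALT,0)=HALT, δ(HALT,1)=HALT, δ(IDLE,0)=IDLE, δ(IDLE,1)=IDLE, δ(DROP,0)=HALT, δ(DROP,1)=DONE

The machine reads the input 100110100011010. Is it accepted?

Yes

Trace: DONE -1-> DROP -0-> HALT -0-> HALT -1-> HALT -1-> HALT -0-> HALT -1-> HALT -0-> HALT -0-> HALT -0-> HALT -1-> HALT -1-> HALT -0-> HALT -1-> HALT -0-> HALT
End state HALT is accepting.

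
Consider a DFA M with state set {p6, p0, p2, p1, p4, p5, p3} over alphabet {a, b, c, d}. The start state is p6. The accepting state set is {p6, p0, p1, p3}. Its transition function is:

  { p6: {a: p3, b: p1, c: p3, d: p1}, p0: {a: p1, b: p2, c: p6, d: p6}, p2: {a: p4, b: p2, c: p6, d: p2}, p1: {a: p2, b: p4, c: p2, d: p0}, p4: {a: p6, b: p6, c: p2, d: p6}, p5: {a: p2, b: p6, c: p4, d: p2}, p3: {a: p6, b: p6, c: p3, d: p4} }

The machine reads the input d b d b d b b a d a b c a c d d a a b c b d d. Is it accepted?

No

p6 → p1 → p4 → p6 → p1 → p0 → p2 → p2 → p4 → p6 → p3 → p6 → p3 → p6 → p3 → p4 → p6 → p3 → p6 → p1 → p2 → p2 → p2 → p2
End state p2 is not accepting.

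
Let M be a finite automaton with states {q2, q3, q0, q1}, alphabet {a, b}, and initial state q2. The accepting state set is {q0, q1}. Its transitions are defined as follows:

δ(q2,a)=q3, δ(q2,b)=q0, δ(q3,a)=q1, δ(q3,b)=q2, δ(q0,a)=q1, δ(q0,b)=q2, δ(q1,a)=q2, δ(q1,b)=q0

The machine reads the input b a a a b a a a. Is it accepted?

q2 → q0 → q1 → q2 → q3 → q2 → q3 → q1 → q2
End state q2 is not accepting.

No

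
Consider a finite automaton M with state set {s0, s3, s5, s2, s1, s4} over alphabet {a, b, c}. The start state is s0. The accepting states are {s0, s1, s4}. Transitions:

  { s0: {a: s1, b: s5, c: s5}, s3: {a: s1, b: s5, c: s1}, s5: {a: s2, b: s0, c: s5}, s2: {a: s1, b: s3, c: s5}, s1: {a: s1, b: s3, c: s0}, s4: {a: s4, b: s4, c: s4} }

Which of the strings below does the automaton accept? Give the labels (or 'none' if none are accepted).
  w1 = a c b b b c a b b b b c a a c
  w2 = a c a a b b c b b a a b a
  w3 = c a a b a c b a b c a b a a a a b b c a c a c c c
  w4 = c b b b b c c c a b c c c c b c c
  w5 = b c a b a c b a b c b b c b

w1:
  start at s0
  read 'a': s0 → s1
  read 'c': s1 → s0
  read 'b': s0 → s5
  read 'b': s5 → s0
  read 'b': s0 → s5
  read 'c': s5 → s5
  read 'a': s5 → s2
  read 'b': s2 → s3
  read 'b': s3 → s5
  read 'b': s5 → s0
  read 'b': s0 → s5
  read 'c': s5 → s5
  read 'a': s5 → s2
  read 'a': s2 → s1
  read 'c': s1 → s0
  end s0, accepted
w2:
  start at s0
  read 'a': s0 → s1
  read 'c': s1 → s0
  read 'a': s0 → s1
  read 'a': s1 → s1
  read 'b': s1 → s3
  read 'b': s3 → s5
  read 'c': s5 → s5
  read 'b': s5 → s0
  read 'b': s0 → s5
  read 'a': s5 → s2
  read 'a': s2 → s1
  read 'b': s1 → s3
  read 'a': s3 → s1
  end s1, accepted
w3:
  start at s0
  read 'c': s0 → s5
  read 'a': s5 → s2
  read 'a': s2 → s1
  read 'b': s1 → s3
  read 'a': s3 → s1
  read 'c': s1 → s0
  read 'b': s0 → s5
  read 'a': s5 → s2
  read 'b': s2 → s3
  read 'c': s3 → s1
  read 'a': s1 → s1
  read 'b': s1 → s3
  read 'a': s3 → s1
  read 'a': s1 → s1
  read 'a': s1 → s1
  read 'a': s1 → s1
  read 'b': s1 → s3
  read 'b': s3 → s5
  read 'c': s5 → s5
  read 'a': s5 → s2
  read 'c': s2 → s5
  read 'a': s5 → s2
  read 'c': s2 → s5
  read 'c': s5 → s5
  read 'c': s5 → s5
  end s5, rejected
w4:
  start at s0
  read 'c': s0 → s5
  read 'b': s5 → s0
  read 'b': s0 → s5
  read 'b': s5 → s0
  read 'b': s0 → s5
  read 'c': s5 → s5
  read 'c': s5 → s5
  read 'c': s5 → s5
  read 'a': s5 → s2
  read 'b': s2 → s3
  read 'c': s3 → s1
  read 'c': s1 → s0
  read 'c': s0 → s5
  read 'c': s5 → s5
  read 'b': s5 → s0
  read 'c': s0 → s5
  read 'c': s5 → s5
  end s5, rejected
w5:
  start at s0
  read 'b': s0 → s5
  read 'c': s5 → s5
  read 'a': s5 → s2
  read 'b': s2 → s3
  read 'a': s3 → s1
  read 'c': s1 → s0
  read 'b': s0 → s5
  read 'a': s5 → s2
  read 'b': s2 → s3
  read 'c': s3 → s1
  read 'b': s1 → s3
  read 'b': s3 → s5
  read 'c': s5 → s5
  read 'b': s5 → s0
  end s0, accepted

w1, w2, w5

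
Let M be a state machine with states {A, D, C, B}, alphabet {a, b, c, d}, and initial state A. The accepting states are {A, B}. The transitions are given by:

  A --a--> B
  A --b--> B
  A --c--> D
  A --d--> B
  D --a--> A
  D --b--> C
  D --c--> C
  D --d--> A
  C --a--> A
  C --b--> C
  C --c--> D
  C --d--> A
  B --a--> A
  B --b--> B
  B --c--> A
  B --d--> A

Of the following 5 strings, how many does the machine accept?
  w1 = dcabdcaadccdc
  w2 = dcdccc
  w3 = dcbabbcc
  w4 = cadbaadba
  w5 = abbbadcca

2

w1: A → B → A → B → B → A → D → A → B → A → D → C → A → D  → end D, rejected
w2: A → B → A → B → A → D → C  → end C, rejected
w3: A → B → A → B → A → B → B → A → D  → end D, rejected
w4: A → D → A → B → B → A → B → A → B → A  → end A, accepted
w5: A → B → B → B → B → A → B → A → D → A  → end A, accepted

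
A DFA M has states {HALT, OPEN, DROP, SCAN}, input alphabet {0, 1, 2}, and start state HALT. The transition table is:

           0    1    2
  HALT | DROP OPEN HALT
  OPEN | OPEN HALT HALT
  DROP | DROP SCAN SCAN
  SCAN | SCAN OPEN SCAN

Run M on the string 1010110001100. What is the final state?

start at HALT
read '1': HALT → OPEN
read '0': OPEN → OPEN
read '1': OPEN → HALT
read '0': HALT → DROP
read '1': DROP → SCAN
read '1': SCAN → OPEN
read '0': OPEN → OPEN
read '0': OPEN → OPEN
read '0': OPEN → OPEN
read '1': OPEN → HALT
read '1': HALT → OPEN
read '0': OPEN → OPEN
read '0': OPEN → OPEN

OPEN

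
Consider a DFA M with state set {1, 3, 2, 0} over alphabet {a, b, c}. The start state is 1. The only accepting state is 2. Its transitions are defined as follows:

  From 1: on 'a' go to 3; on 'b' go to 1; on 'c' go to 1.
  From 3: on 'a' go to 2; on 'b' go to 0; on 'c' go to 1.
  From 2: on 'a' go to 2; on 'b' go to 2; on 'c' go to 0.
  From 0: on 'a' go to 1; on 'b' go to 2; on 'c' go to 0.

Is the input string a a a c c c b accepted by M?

1 → 3 → 2 → 2 → 0 → 0 → 0 → 2
End state 2 is accepting.

Yes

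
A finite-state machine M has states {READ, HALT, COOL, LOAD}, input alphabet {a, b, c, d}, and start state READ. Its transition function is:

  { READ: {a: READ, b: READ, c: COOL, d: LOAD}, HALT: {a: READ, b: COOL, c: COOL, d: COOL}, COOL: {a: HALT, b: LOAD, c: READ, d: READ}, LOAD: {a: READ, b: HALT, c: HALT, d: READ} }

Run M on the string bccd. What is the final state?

READ → READ → COOL → READ → LOAD

LOAD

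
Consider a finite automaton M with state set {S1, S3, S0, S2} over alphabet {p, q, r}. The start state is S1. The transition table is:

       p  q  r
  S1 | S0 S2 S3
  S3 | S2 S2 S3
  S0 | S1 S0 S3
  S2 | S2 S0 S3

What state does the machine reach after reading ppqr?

Trace: S1 -p-> S0 -p-> S1 -q-> S2 -r-> S3

S3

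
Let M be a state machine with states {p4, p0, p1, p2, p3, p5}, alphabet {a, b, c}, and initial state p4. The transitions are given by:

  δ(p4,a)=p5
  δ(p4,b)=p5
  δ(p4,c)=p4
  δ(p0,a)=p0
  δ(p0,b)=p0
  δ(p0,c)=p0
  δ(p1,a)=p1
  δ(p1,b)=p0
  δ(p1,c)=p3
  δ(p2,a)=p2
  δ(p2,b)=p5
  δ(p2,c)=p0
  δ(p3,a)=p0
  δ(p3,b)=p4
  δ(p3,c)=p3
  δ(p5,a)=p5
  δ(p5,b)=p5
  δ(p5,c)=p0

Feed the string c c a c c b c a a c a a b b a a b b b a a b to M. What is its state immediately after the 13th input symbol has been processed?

p0

Trace: p4 -c-> p4 -c-> p4 -a-> p5 -c-> p0 -c-> p0 -b-> p0 -c-> p0 -a-> p0 -a-> p0 -c-> p0 -a-> p0 -a-> p0 -b-> p0
After 13 symbols: p0.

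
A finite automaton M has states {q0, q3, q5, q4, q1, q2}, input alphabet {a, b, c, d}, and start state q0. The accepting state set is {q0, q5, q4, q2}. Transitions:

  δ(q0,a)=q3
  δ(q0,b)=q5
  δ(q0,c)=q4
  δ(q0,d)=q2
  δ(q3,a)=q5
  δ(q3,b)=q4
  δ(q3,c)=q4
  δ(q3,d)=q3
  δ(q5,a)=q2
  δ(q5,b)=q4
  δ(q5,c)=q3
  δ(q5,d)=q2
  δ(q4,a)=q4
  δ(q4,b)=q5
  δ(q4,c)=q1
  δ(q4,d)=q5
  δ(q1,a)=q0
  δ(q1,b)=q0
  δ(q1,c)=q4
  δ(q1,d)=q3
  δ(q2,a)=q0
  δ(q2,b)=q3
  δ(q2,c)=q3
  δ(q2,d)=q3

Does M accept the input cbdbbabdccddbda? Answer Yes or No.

start at q0
read 'c': q0 → q4
read 'b': q4 → q5
read 'd': q5 → q2
read 'b': q2 → q3
read 'b': q3 → q4
read 'a': q4 → q4
read 'b': q4 → q5
read 'd': q5 → q2
read 'c': q2 → q3
read 'c': q3 → q4
read 'd': q4 → q5
read 'd': q5 → q2
read 'b': q2 → q3
read 'd': q3 → q3
read 'a': q3 → q5
End state q5 is accepting.

Yes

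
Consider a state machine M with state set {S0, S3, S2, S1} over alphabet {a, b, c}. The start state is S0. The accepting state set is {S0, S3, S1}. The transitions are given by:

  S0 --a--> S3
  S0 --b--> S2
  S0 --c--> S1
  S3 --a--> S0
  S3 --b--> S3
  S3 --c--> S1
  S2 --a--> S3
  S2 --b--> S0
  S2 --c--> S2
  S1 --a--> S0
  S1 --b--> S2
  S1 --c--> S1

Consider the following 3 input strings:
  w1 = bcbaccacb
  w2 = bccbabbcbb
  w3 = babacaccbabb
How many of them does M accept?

2

w1: Trace: S0 -b-> S2 -c-> S2 -b-> S0 -a-> S3 -c-> S1 -c-> S1 -a-> S0 -c-> S1 -b-> S2  → end S2, rejected
w2: Trace: S0 -b-> S2 -c-> S2 -c-> S2 -b-> S0 -a-> S3 -b-> S3 -b-> S3 -c-> S1 -b-> S2 -b-> S0  → end S0, accepted
w3: Trace: S0 -b-> S2 -a-> S3 -b-> S3 -a-> S0 -c-> S1 -a-> S0 -c-> S1 -c-> S1 -b-> S2 -a-> S3 -b-> S3 -b-> S3  → end S3, accepted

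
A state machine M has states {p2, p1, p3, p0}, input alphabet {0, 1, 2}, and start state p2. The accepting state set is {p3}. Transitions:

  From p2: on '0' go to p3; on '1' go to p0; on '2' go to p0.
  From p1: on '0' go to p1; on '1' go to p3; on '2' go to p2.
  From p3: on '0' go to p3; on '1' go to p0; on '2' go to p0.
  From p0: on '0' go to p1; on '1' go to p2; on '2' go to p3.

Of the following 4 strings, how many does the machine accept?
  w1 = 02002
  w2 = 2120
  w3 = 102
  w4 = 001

w1:
  start at p2
  read '0': p2 → p3
  read '2': p3 → p0
  read '0': p0 → p1
  read '0': p1 → p1
  read '2': p1 → p2
  end p2, rejected
w2:
  start at p2
  read '2': p2 → p0
  read '1': p0 → p2
  read '2': p2 → p0
  read '0': p0 → p1
  end p1, rejected
w3:
  start at p2
  read '1': p2 → p0
  read '0': p0 → p1
  read '2': p1 → p2
  end p2, rejected
w4:
  start at p2
  read '0': p2 → p3
  read '0': p3 → p3
  read '1': p3 → p0
  end p0, rejected

0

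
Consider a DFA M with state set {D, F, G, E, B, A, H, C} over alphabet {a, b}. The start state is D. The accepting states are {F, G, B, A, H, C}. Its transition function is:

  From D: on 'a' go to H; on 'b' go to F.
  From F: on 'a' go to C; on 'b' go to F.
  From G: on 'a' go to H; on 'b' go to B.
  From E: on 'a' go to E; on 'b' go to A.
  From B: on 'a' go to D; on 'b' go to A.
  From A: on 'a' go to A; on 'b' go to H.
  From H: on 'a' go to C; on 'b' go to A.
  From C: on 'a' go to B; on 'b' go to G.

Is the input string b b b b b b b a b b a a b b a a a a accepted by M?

Trace: D -b-> F -b-> F -b-> F -b-> F -b-> F -b-> F -b-> F -a-> C -b-> G -b-> B -a-> D -a-> H -b-> A -b-> H -a-> C -a-> B -a-> D -a-> H
End state H is accepting.

Yes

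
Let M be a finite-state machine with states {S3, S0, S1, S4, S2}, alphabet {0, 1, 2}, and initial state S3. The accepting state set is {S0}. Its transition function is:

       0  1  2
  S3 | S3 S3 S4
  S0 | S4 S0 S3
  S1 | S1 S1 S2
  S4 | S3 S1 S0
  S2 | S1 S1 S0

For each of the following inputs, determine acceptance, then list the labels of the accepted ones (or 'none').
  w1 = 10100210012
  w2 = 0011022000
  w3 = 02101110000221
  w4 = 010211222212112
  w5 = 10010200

w1:
  start at S3
  read '1': S3 → S3
  read '0': S3 → S3
  read '1': S3 → S3
  read '0': S3 → S3
  read '0': S3 → S3
  read '2': S3 → S4
  read '1': S4 → S1
  read '0': S1 → S1
  read '0': S1 → S1
  read '1': S1 → S1
  read '2': S1 → S2
  end S2, rejected
w2:
  start at S3
  read '0': S3 → S3
  read '0': S3 → S3
  read '1': S3 → S3
  read '1': S3 → S3
  read '0': S3 → S3
  read '2': S3 → S4
  read '2': S4 → S0
  read '0': S0 → S4
  read '0': S4 → S3
  read '0': S3 → S3
  end S3, rejected
w3:
  start at S3
  read '0': S3 → S3
  read '2': S3 → S4
  read '1': S4 → S1
  read '0': S1 → S1
  read '1': S1 → S1
  read '1': S1 → S1
  read '1': S1 → S1
  read '0': S1 → S1
  read '0': S1 → S1
  read '0': S1 → S1
  read '0': S1 → S1
  read '2': S1 → S2
  read '2': S2 → S0
  read '1': S0 → S0
  end S0, accepted
w4:
  start at S3
  read '0': S3 → S3
  read '1': S3 → S3
  read '0': S3 → S3
  read '2': S3 → S4
  read '1': S4 → S1
  read '1': S1 → S1
  read '2': S1 → S2
  read '2': S2 → S0
  read '2': S0 → S3
  read '2': S3 → S4
  read '1': S4 → S1
  read '2': S1 → S2
  read '1': S2 → S1
  read '1': S1 → S1
  read '2': S1 → S2
  end S2, rejected
w5:
  start at S3
  read '1': S3 → S3
  read '0': S3 → S3
  read '0': S3 → S3
  read '1': S3 → S3
  read '0': S3 → S3
  read '2': S3 → S4
  read '0': S4 → S3
  read '0': S3 → S3
  end S3, rejected

w3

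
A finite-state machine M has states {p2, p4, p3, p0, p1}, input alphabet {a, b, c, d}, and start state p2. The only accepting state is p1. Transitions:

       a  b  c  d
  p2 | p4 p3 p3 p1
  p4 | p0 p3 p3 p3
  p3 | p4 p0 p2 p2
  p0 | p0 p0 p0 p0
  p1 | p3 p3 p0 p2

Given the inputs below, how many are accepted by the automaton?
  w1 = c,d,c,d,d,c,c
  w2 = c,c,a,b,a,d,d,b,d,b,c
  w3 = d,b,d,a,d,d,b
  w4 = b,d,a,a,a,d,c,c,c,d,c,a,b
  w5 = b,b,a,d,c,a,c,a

w1:
  start at p2
  read 'c': p2 → p3
  read 'd': p3 → p2
  read 'c': p2 → p3
  read 'd': p3 → p2
  read 'd': p2 → p1
  read 'c': p1 → p0
  read 'c': p0 → p0
  end p0, rejected
w2:
  start at p2
  read 'c': p2 → p3
  read 'c': p3 → p2
  read 'a': p2 → p4
  read 'b': p4 → p3
  read 'a': p3 → p4
  read 'd': p4 → p3
  read 'd': p3 → p2
  read 'b': p2 → p3
  read 'd': p3 → p2
  read 'b': p2 → p3
  read 'c': p3 → p2
  end p2, rejected
w3:
  start at p2
  read 'd': p2 → p1
  read 'b': p1 → p3
  read 'd': p3 → p2
  read 'a': p2 → p4
  read 'd': p4 → p3
  read 'd': p3 → p2
  read 'b': p2 → p3
  end p3, rejected
w4:
  start at p2
  read 'b': p2 → p3
  read 'd': p3 → p2
  read 'a': p2 → p4
  read 'a': p4 → p0
  read 'a': p0 → p0
  read 'd': p0 → p0
  read 'c': p0 → p0
  read 'c': p0 → p0
  read 'c': p0 → p0
  read 'd': p0 → p0
  read 'c': p0 → p0
  read 'a': p0 → p0
  read 'b': p0 → p0
  end p0, rejected
w5:
  start at p2
  read 'b': p2 → p3
  read 'b': p3 → p0
  read 'a': p0 → p0
  read 'd': p0 → p0
  read 'c': p0 → p0
  read 'a': p0 → p0
  read 'c': p0 → p0
  read 'a': p0 → p0
  end p0, rejected

0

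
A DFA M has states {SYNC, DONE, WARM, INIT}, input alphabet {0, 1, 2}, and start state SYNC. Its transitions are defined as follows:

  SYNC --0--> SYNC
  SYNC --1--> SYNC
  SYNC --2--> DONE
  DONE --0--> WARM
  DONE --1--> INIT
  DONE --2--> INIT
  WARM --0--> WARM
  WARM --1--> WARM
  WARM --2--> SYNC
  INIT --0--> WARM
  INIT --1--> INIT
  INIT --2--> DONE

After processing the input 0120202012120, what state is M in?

WARM

Trace: SYNC -0-> SYNC -1-> SYNC -2-> DONE -0-> WARM -2-> SYNC -0-> SYNC -2-> DONE -0-> WARM -1-> WARM -2-> SYNC -1-> SYNC -2-> DONE -0-> WARM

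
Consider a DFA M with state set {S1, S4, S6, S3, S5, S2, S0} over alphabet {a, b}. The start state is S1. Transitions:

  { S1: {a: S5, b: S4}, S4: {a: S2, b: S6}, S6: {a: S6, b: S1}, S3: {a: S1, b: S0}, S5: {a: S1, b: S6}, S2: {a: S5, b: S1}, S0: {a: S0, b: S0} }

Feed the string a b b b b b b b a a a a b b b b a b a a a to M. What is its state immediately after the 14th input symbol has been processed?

S4

S1 → S5 → S6 → S1 → S4 → S6 → S1 → S4 → S6 → S6 → S6 → S6 → S6 → S1 → S4
After 14 symbols: S4.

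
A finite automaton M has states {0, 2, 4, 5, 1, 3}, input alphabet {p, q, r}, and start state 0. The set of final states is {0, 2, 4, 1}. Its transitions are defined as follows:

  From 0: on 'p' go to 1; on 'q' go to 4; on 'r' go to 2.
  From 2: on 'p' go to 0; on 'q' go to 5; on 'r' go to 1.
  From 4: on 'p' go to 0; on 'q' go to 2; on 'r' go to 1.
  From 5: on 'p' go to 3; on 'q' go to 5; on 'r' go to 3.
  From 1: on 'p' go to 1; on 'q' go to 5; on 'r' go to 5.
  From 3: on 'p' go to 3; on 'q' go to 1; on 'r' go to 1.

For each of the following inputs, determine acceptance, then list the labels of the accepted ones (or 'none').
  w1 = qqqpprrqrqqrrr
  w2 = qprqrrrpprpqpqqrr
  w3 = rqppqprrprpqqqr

w2

w1: 0 → 4 → 2 → 5 → 3 → 3 → 1 → 5 → 5 → 3 → 1 → 5 → 3 → 1 → 5  → end 5, rejected
w2: 0 → 4 → 0 → 2 → 5 → 3 → 1 → 5 → 3 → 3 → 1 → 1 → 5 → 3 → 1 → 5 → 3 → 1  → end 1, accepted
w3: 0 → 2 → 5 → 3 → 3 → 1 → 1 → 5 → 3 → 3 → 1 → 1 → 5 → 5 → 5 → 3  → end 3, rejected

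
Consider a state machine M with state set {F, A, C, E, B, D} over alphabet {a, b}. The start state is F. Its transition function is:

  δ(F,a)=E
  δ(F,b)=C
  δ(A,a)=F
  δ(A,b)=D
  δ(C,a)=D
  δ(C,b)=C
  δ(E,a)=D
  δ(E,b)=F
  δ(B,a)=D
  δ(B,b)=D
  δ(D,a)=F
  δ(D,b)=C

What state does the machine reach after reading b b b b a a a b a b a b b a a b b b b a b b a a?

F

Trace: F -b-> C -b-> C -b-> C -b-> C -a-> D -a-> F -a-> E -b-> F -a-> E -b-> F -a-> E -b-> F -b-> C -a-> D -a-> F -b-> C -b-> C -b-> C -b-> C -a-> D -b-> C -b-> C -a-> D -a-> F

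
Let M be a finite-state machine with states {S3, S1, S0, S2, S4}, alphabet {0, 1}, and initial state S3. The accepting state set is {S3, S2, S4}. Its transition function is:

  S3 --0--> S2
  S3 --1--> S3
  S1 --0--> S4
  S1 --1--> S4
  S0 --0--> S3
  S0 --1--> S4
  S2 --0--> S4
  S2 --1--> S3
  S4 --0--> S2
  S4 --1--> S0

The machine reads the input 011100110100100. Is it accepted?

Trace: S3 -0-> S2 -1-> S3 -1-> S3 -1-> S3 -0-> S2 -0-> S4 -1-> S0 -1-> S4 -0-> S2 -1-> S3 -0-> S2 -0-> S4 -1-> S0 -0-> S3 -0-> S2
End state S2 is accepting.

Yes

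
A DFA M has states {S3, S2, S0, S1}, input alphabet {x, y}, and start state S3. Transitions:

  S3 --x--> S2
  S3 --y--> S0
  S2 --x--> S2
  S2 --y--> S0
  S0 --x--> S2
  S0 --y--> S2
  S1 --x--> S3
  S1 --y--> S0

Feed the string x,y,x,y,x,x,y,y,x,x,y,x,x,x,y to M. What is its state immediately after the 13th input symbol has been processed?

S2

start at S3
read 'x': S3 → S2
read 'y': S2 → S0
read 'x': S0 → S2
read 'y': S2 → S0
read 'x': S0 → S2
read 'x': S2 → S2
read 'y': S2 → S0
read 'y': S0 → S2
read 'x': S2 → S2
read 'x': S2 → S2
read 'y': S2 → S0
read 'x': S0 → S2
read 'x': S2 → S2
After 13 symbols: S2.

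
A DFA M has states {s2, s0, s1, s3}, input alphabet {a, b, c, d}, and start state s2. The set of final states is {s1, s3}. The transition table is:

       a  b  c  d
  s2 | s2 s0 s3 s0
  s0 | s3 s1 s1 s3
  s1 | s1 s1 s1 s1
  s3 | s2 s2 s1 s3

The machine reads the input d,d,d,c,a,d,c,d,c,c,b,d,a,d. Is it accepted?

Yes

s2 → s0 → s3 → s3 → s1 → s1 → s1 → s1 → s1 → s1 → s1 → s1 → s1 → s1 → s1
End state s1 is accepting.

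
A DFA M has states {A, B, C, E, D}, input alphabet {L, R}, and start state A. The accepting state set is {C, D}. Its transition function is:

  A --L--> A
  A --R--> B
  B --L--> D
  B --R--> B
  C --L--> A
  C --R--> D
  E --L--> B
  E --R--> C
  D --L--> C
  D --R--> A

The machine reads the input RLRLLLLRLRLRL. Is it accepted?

start at A
read 'R': A → B
read 'L': B → D
read 'R': D → A
read 'L': A → A
read 'L': A → A
read 'L': A → A
read 'L': A → A
read 'R': A → B
read 'L': B → D
read 'R': D → A
read 'L': A → A
read 'R': A → B
read 'L': B → D
End state D is accepting.

Yes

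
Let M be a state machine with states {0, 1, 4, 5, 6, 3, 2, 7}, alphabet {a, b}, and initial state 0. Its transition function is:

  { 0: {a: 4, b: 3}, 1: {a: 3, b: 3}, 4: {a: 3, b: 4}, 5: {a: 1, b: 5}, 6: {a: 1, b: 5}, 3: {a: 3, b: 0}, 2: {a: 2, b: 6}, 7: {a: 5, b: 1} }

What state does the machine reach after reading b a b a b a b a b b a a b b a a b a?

4

start at 0
read 'b': 0 → 3
read 'a': 3 → 3
read 'b': 3 → 0
read 'a': 0 → 4
read 'b': 4 → 4
read 'a': 4 → 3
read 'b': 3 → 0
read 'a': 0 → 4
read 'b': 4 → 4
read 'b': 4 → 4
read 'a': 4 → 3
read 'a': 3 → 3
read 'b': 3 → 0
read 'b': 0 → 3
read 'a': 3 → 3
read 'a': 3 → 3
read 'b': 3 → 0
read 'a': 0 → 4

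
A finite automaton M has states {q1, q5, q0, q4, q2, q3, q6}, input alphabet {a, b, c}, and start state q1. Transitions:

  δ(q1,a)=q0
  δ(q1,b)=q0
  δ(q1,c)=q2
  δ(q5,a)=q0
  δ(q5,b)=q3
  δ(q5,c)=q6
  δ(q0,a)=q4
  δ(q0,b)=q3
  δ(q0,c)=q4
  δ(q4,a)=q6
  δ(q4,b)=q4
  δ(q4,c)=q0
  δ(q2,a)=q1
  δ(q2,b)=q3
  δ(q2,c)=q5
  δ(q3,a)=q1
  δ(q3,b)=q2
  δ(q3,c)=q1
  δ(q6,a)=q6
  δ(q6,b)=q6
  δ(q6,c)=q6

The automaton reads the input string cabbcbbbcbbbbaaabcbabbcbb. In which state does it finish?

q3

start at q1
read 'c': q1 → q2
read 'a': q2 → q1
read 'b': q1 → q0
read 'b': q0 → q3
read 'c': q3 → q1
read 'b': q1 → q0
read 'b': q0 → q3
read 'b': q3 → q2
read 'c': q2 → q5
read 'b': q5 → q3
read 'b': q3 → q2
read 'b': q2 → q3
read 'b': q3 → q2
read 'a': q2 → q1
read 'a': q1 → q0
read 'a': q0 → q4
read 'b': q4 → q4
read 'c': q4 → q0
read 'b': q0 → q3
read 'a': q3 → q1
read 'b': q1 → q0
read 'b': q0 → q3
read 'c': q3 → q1
read 'b': q1 → q0
read 'b': q0 → q3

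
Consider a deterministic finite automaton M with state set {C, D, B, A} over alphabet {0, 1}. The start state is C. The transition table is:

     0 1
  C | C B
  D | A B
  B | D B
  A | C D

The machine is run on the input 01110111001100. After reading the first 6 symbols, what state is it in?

B

start at C
read '0': C → C
read '1': C → B
read '1': B → B
read '1': B → B
read '0': B → D
read '1': D → B
After 6 symbols: B.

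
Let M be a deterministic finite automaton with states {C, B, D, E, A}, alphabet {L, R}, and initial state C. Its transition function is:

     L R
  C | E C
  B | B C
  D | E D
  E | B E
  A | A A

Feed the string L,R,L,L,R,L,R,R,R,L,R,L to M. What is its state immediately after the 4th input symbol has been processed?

B

C → E → E → B → B
After 4 symbols: B.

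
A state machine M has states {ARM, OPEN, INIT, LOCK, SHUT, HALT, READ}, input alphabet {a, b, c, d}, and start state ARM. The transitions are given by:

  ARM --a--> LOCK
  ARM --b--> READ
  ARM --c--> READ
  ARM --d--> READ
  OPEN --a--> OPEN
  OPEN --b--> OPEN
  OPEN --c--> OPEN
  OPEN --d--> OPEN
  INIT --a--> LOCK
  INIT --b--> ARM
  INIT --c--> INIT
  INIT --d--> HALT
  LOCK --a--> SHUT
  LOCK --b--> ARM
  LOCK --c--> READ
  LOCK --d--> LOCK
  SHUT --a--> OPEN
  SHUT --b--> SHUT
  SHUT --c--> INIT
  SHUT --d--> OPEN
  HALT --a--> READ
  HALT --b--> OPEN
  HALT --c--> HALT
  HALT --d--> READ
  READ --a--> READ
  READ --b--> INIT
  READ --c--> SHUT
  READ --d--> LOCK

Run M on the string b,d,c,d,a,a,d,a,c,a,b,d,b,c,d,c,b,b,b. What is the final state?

OPEN

start at ARM
read 'b': ARM → READ
read 'd': READ → LOCK
read 'c': LOCK → READ
read 'd': READ → LOCK
read 'a': LOCK → SHUT
read 'a': SHUT → OPEN
read 'd': OPEN → OPEN
read 'a': OPEN → OPEN
read 'c': OPEN → OPEN
read 'a': OPEN → OPEN
read 'b': OPEN → OPEN
read 'd': OPEN → OPEN
read 'b': OPEN → OPEN
read 'c': OPEN → OPEN
read 'd': OPEN → OPEN
read 'c': OPEN → OPEN
read 'b': OPEN → OPEN
read 'b': OPEN → OPEN
read 'b': OPEN → OPEN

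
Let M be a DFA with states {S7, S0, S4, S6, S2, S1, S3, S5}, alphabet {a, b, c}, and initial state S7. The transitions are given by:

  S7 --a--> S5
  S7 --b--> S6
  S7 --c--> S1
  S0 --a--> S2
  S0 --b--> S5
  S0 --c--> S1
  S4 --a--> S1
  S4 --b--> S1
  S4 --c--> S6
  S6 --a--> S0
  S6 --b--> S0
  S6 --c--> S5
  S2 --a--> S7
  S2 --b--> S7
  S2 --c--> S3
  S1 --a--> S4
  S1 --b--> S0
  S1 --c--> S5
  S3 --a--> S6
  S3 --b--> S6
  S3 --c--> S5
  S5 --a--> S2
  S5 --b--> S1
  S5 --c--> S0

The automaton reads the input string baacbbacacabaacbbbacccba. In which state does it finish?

S2

start at S7
read 'b': S7 → S6
read 'a': S6 → S0
read 'a': S0 → S2
read 'c': S2 → S3
read 'b': S3 → S6
read 'b': S6 → S0
read 'a': S0 → S2
read 'c': S2 → S3
read 'a': S3 → S6
read 'c': S6 → S5
read 'a': S5 → S2
read 'b': S2 → S7
read 'a': S7 → S5
read 'a': S5 → S2
read 'c': S2 → S3
read 'b': S3 → S6
read 'b': S6 → S0
read 'b': S0 → S5
read 'a': S5 → S2
read 'c': S2 → S3
read 'c': S3 → S5
read 'c': S5 → S0
read 'b': S0 → S5
read 'a': S5 → S2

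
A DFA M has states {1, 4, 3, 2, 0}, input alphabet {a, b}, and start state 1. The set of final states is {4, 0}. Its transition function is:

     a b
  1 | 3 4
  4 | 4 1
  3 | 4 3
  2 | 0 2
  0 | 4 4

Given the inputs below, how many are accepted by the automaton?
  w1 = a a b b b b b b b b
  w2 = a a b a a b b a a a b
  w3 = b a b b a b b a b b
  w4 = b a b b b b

w1: Trace: 1 -a-> 3 -a-> 4 -b-> 1 -b-> 4 -b-> 1 -b-> 4 -b-> 1 -b-> 4 -b-> 1 -b-> 4  → end 4, accepted
w2: Trace: 1 -a-> 3 -a-> 4 -b-> 1 -a-> 3 -a-> 4 -b-> 1 -b-> 4 -a-> 4 -a-> 4 -a-> 4 -b-> 1  → end 1, rejected
w3: Trace: 1 -b-> 4 -a-> 4 -b-> 1 -b-> 4 -a-> 4 -b-> 1 -b-> 4 -a-> 4 -b-> 1 -b-> 4  → end 4, accepted
w4: Trace: 1 -b-> 4 -a-> 4 -b-> 1 -b-> 4 -b-> 1 -b-> 4  → end 4, accepted

3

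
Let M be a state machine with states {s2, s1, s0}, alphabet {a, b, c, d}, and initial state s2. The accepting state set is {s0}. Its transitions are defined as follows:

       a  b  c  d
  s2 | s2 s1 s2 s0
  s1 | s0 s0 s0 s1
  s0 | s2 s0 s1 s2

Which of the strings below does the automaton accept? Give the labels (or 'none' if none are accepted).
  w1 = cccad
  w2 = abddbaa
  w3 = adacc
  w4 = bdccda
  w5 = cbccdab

w1, w4, w5

w1: s2 → s2 → s2 → s2 → s2 → s0  → end s0, accepted
w2: s2 → s2 → s1 → s1 → s1 → s0 → s2 → s2  → end s2, rejected
w3: s2 → s2 → s0 → s2 → s2 → s2  → end s2, rejected
w4: s2 → s1 → s1 → s0 → s1 → s1 → s0  → end s0, accepted
w5: s2 → s2 → s1 → s0 → s1 → s1 → s0 → s0  → end s0, accepted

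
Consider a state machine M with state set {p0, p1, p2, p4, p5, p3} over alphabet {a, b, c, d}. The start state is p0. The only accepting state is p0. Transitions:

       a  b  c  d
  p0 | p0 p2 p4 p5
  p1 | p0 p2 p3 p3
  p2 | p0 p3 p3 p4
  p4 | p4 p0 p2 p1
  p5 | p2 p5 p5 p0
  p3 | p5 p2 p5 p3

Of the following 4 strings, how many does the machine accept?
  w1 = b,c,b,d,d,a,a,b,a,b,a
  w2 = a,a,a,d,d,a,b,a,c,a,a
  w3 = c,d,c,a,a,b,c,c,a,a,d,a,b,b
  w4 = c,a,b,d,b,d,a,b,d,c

1

w1: Trace: p0 -b-> p2 -c-> p3 -b-> p2 -d-> p4 -d-> p1 -a-> p0 -a-> p0 -b-> p2 -a-> p0 -b-> p2 -a-> p0  → end p0, accepted
w2: Trace: p0 -a-> p0 -a-> p0 -a-> p0 -d-> p5 -d-> p0 -a-> p0 -b-> p2 -a-> p0 -c-> p4 -a-> p4 -a-> p4  → end p4, rejected
w3: Trace: p0 -c-> p4 -d-> p1 -c-> p3 -a-> p5 -a-> p2 -b-> p3 -c-> p5 -c-> p5 -a-> p2 -a-> p0 -d-> p5 -a-> p2 -b-> p3 -b-> p2  → end p2, rejected
w4: Trace: p0 -c-> p4 -a-> p4 -b-> p0 -d-> p5 -b-> p5 -d-> p0 -a-> p0 -b-> p2 -d-> p4 -c-> p2  → end p2, rejected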